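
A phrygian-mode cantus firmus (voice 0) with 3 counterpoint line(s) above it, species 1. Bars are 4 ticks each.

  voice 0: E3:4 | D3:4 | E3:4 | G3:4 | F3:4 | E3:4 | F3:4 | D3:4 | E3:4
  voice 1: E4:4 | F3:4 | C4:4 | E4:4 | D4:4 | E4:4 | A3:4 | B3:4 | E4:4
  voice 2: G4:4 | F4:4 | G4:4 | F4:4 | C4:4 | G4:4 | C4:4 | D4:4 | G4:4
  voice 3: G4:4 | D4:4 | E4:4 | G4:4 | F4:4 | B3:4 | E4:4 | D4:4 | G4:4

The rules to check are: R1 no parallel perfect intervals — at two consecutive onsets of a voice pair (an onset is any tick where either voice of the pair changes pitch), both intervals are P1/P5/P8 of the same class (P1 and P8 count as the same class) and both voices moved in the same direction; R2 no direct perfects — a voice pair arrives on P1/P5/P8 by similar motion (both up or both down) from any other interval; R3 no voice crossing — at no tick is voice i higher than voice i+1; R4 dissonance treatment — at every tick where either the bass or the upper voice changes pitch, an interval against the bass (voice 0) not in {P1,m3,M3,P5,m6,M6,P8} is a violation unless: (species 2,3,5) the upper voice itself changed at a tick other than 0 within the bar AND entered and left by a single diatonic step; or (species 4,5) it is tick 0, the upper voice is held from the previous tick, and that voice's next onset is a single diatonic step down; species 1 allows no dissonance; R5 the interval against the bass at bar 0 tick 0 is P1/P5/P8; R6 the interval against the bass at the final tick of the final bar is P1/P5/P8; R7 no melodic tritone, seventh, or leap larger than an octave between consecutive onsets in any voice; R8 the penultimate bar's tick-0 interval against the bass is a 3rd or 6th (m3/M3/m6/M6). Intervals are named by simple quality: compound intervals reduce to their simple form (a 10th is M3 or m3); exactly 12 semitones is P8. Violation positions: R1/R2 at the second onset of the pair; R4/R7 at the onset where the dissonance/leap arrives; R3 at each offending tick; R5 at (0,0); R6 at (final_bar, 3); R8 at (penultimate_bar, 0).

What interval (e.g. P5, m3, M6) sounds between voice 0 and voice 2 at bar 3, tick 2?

m7

voice 0=G3 voice 2=F4 -> m7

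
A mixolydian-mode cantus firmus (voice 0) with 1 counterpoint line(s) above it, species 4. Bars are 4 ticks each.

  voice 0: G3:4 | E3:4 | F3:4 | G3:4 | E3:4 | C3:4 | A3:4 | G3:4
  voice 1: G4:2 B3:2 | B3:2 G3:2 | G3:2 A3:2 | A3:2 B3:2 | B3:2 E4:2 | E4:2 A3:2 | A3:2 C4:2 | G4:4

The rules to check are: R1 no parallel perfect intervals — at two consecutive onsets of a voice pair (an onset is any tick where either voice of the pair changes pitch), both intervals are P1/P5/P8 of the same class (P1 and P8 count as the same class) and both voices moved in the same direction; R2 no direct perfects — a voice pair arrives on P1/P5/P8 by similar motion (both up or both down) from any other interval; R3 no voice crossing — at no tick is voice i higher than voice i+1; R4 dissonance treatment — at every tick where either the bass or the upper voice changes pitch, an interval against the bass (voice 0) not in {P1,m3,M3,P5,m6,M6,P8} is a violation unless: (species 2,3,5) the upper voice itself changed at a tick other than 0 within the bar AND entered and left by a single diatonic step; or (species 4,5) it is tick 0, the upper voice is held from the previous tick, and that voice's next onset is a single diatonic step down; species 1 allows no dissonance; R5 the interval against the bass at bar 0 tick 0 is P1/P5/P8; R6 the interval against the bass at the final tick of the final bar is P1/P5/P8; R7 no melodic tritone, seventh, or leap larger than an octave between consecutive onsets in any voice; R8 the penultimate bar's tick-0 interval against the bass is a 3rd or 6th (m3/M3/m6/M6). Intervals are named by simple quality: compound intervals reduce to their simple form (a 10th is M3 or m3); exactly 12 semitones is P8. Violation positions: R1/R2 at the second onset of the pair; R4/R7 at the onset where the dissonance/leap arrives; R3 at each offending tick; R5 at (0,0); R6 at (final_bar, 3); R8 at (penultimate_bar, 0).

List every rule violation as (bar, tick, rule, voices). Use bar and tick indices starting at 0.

(2, 0, R4, (0, 1))
(3, 0, R4, (0, 1))
(6, 0, R8, (0, 1))

bar 0: v0=G3 v1=G4 downbeat P8
bar 1: v0=E3 v1=B3 downbeat P5
bar 2: v0=F3 v1=G3 downbeat M2
bar 3: v0=G3 v1=A3 downbeat M2
bar 4: v0=E3 v1=B3 downbeat P5
bar 5: v0=C3 v1=E4 downbeat M3
bar 6: v0=A3 v1=A3 downbeat P1
bar 7: v0=G3 v1=G4 downbeat P8
  -> R4 @ bar 2 tick 0 v(0, 1): F3/G3 M2 untreated
  -> R4 @ bar 3 tick 0 v(0, 1): G3/A3 M2 untreated
  -> R8 @ bar 6 tick 0 v(0, 1): penult P1 not 3rd/6th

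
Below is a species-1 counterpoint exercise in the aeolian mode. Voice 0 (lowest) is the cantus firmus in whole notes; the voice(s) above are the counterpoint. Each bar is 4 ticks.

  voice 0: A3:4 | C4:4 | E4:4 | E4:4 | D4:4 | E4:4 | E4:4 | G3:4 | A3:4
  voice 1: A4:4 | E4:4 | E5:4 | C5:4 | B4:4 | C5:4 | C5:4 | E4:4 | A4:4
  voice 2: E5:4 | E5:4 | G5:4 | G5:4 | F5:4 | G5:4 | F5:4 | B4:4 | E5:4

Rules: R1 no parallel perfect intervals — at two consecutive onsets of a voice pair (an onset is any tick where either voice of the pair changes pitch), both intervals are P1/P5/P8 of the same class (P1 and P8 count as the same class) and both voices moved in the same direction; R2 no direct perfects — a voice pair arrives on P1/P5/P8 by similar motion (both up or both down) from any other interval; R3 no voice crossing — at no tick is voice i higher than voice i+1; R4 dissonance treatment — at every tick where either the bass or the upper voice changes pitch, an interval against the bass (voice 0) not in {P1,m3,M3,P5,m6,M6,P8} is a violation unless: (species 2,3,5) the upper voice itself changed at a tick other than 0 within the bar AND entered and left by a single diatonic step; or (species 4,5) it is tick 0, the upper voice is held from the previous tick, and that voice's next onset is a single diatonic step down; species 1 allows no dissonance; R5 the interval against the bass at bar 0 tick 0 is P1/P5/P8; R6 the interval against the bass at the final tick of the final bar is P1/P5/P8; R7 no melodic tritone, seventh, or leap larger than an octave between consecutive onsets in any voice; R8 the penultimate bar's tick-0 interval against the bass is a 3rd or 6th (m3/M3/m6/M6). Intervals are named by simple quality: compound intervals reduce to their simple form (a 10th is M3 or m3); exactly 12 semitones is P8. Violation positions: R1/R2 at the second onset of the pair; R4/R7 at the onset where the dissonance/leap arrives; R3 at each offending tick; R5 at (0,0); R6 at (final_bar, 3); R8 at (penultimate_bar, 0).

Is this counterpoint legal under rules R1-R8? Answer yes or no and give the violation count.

No (8 violations)

bar 0: v0=A3 v1=A4 v2=E5 (P5)
bar 1: v0=C4 v1=E4 v2=E5 (M3)
bar 2: v0=E4 v1=E5 v2=G5 (m3)
bar 3: v0=E4 v1=C5 v2=G5 (m3)
bar 4: v0=D4 v1=B4 v2=F5 (m3)
bar 5: v0=E4 v1=C5 v2=G5 (m3)
bar 6: v0=E4 v1=C5 v2=F5 (m2)
bar 7: v0=G3 v1=E4 v2=B4 (M3)
bar 8: v0=A3 v1=A4 v2=E5 (P5)
  R2 @ bar2.0: C4/E4 M3 -> E4/E5 P8 similar
  R2 @ bar5.0: B4/F5 TT -> C5/G5 P5 similar
  R4 @ bar6.0: E4/F5 m2 untreated
  R2 @ bar7.0: C5/F5 P4 -> E4/B4 P5 similar
  R7 @ bar7.0: F5->B4 leap 6st
  R1 @ bar8.0: E4/B4 P5 -> A4/E5 P5 similar
  R2 @ bar8.0: G3/E4 M6 -> A3/A4 P8 similar
  R2 @ bar8.0: G3/B4 M3 -> A3/E5 P5 similar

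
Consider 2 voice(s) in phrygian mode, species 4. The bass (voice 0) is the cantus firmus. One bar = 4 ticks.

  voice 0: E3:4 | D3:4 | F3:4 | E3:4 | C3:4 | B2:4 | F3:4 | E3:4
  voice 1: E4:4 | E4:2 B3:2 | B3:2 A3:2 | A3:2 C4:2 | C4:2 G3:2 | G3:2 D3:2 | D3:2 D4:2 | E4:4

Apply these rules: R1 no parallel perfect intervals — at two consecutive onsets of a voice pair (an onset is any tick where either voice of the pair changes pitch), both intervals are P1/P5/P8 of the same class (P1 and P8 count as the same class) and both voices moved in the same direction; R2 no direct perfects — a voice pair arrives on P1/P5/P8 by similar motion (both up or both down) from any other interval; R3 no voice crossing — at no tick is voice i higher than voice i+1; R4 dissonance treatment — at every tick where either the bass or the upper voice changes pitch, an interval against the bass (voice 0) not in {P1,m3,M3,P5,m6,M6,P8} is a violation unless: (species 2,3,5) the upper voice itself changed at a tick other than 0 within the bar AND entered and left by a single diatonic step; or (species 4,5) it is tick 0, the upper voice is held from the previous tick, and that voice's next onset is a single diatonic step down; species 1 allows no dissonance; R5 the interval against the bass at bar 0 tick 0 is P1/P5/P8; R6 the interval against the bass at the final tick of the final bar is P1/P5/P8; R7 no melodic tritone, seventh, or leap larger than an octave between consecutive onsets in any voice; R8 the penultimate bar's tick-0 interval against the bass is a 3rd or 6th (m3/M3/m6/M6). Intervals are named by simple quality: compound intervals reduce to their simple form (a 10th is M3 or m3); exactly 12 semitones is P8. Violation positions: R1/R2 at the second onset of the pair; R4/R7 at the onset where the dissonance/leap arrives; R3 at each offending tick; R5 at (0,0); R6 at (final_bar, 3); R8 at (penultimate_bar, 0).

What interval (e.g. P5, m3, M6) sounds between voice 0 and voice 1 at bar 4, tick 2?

voice 0=C3 voice 1=G3 -> P5

P5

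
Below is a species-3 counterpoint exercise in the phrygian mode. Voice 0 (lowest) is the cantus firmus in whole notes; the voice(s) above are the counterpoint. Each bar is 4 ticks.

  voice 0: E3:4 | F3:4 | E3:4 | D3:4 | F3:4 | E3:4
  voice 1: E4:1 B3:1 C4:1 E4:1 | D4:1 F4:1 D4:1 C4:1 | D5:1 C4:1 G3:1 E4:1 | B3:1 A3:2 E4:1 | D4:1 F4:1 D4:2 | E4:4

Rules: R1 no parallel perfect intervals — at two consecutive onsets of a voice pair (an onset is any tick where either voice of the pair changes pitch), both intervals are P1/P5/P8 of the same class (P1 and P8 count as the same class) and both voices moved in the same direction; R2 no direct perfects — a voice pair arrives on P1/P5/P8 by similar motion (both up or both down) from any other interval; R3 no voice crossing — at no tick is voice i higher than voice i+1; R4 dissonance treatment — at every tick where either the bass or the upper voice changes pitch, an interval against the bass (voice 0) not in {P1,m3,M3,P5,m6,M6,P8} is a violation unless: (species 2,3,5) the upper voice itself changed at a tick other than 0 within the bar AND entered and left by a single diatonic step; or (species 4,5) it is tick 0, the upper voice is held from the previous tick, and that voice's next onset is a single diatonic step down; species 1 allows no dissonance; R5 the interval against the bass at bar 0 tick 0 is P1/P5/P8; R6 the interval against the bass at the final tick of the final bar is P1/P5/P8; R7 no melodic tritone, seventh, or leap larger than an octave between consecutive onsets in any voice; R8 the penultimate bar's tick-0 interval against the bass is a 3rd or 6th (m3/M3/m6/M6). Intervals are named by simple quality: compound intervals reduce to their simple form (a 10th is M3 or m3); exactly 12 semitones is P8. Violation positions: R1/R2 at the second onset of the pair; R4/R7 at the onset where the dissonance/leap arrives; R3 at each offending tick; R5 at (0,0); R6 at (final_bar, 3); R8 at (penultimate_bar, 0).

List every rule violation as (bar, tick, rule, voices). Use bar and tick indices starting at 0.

bar 0: v0=E3 v1=E4 downbeat P8
bar 1: v0=F3 v1=D4 downbeat M6
bar 2: v0=E3 v1=D5 downbeat m7
bar 3: v0=D3 v1=B3 downbeat M6
bar 4: v0=F3 v1=D4 downbeat M6
bar 5: v0=E3 v1=E4 downbeat P8
  -> R4 @ bar 2 tick 0 v(0, 1): E3/D5 m7 untreated
  -> R7 @ bar 2 tick 0 v(1,): C4->D5 leap 14st
  -> R7 @ bar 2 tick 1 v(1,): D5->C4 leap 14st
  -> R4 @ bar 3 tick 3 v(0, 1): D3/E4 M2 untreated

(2, 0, R4, (0, 1))
(2, 0, R7, (1,))
(2, 1, R7, (1,))
(3, 3, R4, (0, 1))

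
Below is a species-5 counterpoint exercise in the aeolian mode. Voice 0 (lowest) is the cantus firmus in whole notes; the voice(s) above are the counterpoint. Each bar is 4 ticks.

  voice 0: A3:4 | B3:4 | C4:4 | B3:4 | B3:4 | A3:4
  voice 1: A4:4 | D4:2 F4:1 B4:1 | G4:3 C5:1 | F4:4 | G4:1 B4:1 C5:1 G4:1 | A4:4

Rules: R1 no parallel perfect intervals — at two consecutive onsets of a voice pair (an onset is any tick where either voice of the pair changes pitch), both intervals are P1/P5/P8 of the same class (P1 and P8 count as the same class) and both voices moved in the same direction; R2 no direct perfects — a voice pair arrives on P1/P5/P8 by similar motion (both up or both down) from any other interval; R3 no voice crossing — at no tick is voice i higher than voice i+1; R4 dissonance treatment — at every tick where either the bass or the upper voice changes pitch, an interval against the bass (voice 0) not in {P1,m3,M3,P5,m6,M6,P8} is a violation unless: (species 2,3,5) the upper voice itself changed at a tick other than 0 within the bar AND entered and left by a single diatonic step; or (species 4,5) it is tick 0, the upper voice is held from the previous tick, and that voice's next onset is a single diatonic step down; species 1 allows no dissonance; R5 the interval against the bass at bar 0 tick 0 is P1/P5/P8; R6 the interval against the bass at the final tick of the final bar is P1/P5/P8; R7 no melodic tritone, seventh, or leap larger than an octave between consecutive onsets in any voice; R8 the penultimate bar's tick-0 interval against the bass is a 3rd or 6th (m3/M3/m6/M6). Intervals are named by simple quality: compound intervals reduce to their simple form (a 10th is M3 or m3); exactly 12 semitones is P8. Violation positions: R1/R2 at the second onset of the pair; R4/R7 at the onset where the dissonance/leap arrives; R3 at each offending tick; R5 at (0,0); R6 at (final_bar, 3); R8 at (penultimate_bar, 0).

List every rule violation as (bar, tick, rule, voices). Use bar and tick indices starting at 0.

bar 0: v0=A3 v1=A4 downbeat P8
bar 1: v0=B3 v1=D4 downbeat m3
bar 2: v0=C4 v1=G4 downbeat P5
bar 3: v0=B3 v1=F4 downbeat TT
bar 4: v0=B3 v1=G4 downbeat m6
bar 5: v0=A3 v1=A4 downbeat P8
  -> R4 @ bar 1 tick 2 v(0, 1): B3/F4 TT untreated
  -> R7 @ bar 1 tick 3 v(1,): F4->B4 leap 6st
  -> R4 @ bar 3 tick 0 v(0, 1): B3/F4 TT untreated
  -> R4 @ bar 4 tick 2 v(0, 1): B3/C5 m2 untreated

(1, 2, R4, (0, 1))
(1, 3, R7, (1,))
(3, 0, R4, (0, 1))
(4, 2, R4, (0, 1))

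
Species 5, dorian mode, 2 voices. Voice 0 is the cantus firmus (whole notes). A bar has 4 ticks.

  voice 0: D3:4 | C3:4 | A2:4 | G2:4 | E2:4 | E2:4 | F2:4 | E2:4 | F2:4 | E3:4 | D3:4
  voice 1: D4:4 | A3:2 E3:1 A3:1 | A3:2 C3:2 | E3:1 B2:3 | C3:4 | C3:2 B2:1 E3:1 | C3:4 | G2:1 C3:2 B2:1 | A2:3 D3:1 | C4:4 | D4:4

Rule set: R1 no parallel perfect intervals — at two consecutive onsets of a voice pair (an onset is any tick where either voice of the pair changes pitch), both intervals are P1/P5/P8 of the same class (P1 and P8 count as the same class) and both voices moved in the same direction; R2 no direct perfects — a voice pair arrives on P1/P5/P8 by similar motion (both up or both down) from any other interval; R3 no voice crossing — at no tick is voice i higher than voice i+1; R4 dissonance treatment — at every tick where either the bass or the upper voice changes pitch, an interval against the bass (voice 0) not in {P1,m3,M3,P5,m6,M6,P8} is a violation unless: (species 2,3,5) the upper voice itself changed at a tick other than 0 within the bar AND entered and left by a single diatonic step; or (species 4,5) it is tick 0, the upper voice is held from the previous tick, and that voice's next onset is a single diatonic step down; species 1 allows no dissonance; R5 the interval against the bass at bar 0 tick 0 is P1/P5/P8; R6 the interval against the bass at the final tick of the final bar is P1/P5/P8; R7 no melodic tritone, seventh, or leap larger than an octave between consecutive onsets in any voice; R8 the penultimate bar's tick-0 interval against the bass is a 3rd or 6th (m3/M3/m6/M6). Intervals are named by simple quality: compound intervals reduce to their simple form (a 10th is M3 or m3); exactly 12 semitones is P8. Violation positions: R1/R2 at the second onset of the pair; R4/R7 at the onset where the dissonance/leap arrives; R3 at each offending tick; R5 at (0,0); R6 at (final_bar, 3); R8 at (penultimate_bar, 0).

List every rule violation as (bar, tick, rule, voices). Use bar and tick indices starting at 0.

bar 0: v0=D3 v1=D4 downbeat P8
bar 1: v0=C3 v1=A3 downbeat M6
bar 2: v0=A2 v1=A3 downbeat P8
bar 3: v0=G2 v1=E3 downbeat M6
bar 4: v0=E2 v1=C3 downbeat m6
bar 5: v0=E2 v1=C3 downbeat m6
bar 6: v0=F2 v1=C3 downbeat P5
bar 7: v0=E2 v1=G2 downbeat m3
bar 8: v0=F2 v1=A2 downbeat M3
bar 9: v0=E3 v1=C4 downbeat m6
bar 10: v0=D3 v1=D4 downbeat P8
  -> R7 @ bar 9 tick 0 v(0,): F2->E3 leap 11st
  -> R7 @ bar 9 tick 0 v(1,): D3->C4 leap 10st

(9, 0, R7, (0,))
(9, 0, R7, (1,))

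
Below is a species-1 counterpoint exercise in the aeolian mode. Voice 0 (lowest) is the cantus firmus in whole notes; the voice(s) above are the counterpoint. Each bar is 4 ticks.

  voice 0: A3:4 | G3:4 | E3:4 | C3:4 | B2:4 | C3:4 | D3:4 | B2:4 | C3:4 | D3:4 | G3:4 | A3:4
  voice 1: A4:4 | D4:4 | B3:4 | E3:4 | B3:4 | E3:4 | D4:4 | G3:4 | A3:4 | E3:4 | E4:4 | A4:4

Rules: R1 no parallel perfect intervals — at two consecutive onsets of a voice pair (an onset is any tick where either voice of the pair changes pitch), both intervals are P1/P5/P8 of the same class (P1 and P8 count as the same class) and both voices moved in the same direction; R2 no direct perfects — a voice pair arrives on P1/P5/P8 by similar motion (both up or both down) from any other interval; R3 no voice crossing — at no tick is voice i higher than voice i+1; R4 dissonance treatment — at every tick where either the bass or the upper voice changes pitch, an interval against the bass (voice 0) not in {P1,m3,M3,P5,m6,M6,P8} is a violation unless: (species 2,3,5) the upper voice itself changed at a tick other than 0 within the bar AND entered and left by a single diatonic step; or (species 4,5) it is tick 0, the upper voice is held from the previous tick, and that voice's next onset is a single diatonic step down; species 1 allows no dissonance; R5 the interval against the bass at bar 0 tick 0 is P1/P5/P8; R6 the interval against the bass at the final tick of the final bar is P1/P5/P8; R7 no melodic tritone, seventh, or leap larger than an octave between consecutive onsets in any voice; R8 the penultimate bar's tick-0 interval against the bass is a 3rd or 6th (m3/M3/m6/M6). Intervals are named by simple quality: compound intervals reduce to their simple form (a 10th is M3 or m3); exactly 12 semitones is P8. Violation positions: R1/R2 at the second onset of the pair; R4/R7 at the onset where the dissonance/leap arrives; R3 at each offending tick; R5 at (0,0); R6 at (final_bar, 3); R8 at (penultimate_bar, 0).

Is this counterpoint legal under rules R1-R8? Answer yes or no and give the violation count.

No (6 violations)

bar 0: v0=A3 v1=A4 (P8)
bar 1: v0=G3 v1=D4 (P5)
bar 2: v0=E3 v1=B3 (P5)
bar 3: v0=C3 v1=E3 (M3)
bar 4: v0=B2 v1=B3 (P8)
bar 5: v0=C3 v1=E3 (M3)
bar 6: v0=D3 v1=D4 (P8)
bar 7: v0=B2 v1=G3 (m6)
bar 8: v0=C3 v1=A3 (M6)
bar 9: v0=D3 v1=E3 (M2)
bar 10: v0=G3 v1=E4 (M6)
bar 11: v0=A3 v1=A4 (P8)
  R2 @ bar1.0: A3/A4 P8 -> G3/D4 P5 similar
  R1 @ bar2.0: G3/D4 P5 -> E3/B3 P5 similar
  R2 @ bar6.0: C3/E3 M3 -> D3/D4 P8 similar
  R7 @ bar6.0: E3->D4 leap 10st
  R4 @ bar9.0: D3/E3 M2 untreated
  R2 @ bar11.0: G3/E4 M6 -> A3/A4 P8 similar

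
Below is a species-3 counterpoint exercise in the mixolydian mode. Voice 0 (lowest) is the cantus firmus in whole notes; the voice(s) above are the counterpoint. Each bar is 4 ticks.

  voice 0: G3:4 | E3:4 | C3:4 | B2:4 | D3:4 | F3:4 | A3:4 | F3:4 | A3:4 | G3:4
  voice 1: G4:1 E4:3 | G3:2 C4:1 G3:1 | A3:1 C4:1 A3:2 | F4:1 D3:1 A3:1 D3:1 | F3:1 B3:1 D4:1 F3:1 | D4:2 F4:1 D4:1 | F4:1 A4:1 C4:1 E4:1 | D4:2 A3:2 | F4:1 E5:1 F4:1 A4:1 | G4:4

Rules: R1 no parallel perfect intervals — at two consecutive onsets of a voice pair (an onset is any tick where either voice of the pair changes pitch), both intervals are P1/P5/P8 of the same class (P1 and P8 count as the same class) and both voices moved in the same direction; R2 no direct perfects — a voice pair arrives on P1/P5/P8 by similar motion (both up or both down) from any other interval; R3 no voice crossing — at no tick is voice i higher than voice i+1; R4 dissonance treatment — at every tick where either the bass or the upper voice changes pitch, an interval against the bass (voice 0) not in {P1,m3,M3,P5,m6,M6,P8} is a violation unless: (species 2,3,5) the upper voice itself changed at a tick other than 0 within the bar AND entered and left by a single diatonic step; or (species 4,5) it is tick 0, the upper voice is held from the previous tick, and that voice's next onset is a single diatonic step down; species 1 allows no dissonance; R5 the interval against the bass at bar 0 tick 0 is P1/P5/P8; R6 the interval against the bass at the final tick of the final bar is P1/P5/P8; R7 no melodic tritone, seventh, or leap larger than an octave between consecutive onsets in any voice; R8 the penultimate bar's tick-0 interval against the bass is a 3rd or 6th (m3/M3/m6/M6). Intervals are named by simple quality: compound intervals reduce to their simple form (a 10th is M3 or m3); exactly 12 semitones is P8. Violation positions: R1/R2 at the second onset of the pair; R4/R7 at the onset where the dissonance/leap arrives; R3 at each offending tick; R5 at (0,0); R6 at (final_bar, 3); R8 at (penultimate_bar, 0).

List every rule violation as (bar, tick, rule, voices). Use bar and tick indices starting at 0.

bar 0: v0=G3 v1=G4 downbeat P8
bar 1: v0=E3 v1=G3 downbeat m3
bar 2: v0=C3 v1=A3 downbeat M6
bar 3: v0=B2 v1=F4 downbeat TT
bar 4: v0=D3 v1=F3 downbeat m3
bar 5: v0=F3 v1=D4 downbeat M6
bar 6: v0=A3 v1=F4 downbeat m6
bar 7: v0=F3 v1=D4 downbeat M6
bar 8: v0=A3 v1=F4 downbeat m6
bar 9: v0=G3 v1=G4 downbeat P8
  -> R4 @ bar 3 tick 0 v(0, 1): B2/F4 TT untreated
  -> R7 @ bar 3 tick 1 v(1,): F4->D3 leap 15st
  -> R4 @ bar 3 tick 2 v(0, 1): B2/A3 m7 untreated
  -> R7 @ bar 4 tick 1 v(1,): F3->B3 leap 6st
  -> R7 @ bar 8 tick 1 v(1,): F4->E5 leap 11st
  -> R7 @ bar 8 tick 2 v(1,): E5->F4 leap 11st
  -> R1 @ bar 9 tick 0 v(0, 1): A3/A4 P8 -> G3/G4 P8 similar

(3, 0, R4, (0, 1))
(3, 1, R7, (1,))
(3, 2, R4, (0, 1))
(4, 1, R7, (1,))
(8, 1, R7, (1,))
(8, 2, R7, (1,))
(9, 0, R1, (0, 1))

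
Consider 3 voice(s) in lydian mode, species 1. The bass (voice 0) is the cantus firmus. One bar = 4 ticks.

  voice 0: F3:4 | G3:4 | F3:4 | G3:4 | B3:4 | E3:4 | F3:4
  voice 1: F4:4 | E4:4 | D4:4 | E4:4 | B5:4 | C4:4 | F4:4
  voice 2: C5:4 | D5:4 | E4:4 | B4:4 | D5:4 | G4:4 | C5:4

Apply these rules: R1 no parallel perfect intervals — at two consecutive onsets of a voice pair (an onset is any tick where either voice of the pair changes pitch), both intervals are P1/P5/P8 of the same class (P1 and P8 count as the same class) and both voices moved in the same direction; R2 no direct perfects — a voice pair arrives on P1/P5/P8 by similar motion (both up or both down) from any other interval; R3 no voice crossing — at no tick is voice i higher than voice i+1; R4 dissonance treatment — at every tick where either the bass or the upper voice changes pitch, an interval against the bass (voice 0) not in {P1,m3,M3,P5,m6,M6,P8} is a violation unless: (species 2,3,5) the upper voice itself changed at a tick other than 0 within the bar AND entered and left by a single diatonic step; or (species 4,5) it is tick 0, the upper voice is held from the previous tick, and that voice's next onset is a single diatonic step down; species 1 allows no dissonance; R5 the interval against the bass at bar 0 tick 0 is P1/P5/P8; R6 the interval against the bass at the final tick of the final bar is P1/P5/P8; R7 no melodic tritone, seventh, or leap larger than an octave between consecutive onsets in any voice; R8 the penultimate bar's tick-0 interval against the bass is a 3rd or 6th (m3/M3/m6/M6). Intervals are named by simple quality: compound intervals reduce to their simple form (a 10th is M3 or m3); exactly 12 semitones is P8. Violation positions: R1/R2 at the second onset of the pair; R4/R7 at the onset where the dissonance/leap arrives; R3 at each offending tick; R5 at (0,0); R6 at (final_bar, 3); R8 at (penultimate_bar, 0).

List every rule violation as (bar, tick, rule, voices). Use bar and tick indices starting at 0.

bar 0: v0=F3 v1=F4 v2=C5 downbeat P5
bar 1: v0=G3 v1=E4 v2=D5 downbeat P5
bar 2: v0=F3 v1=D4 v2=E4 downbeat M7
bar 3: v0=G3 v1=E4 v2=B4 downbeat M3
bar 4: v0=B3 v1=B5 v2=D5 downbeat m3
bar 5: v0=E3 v1=C4 v2=G4 downbeat m3
bar 6: v0=F3 v1=F4 v2=C5 downbeat P5
  -> R1 @ bar 1 tick 0 v(0, 2): F3/C5 P5 -> G3/D5 P5 similar
  -> R4 @ bar 2 tick 0 v(0, 2): F3/E4 M7 untreated
  -> R7 @ bar 2 tick 0 v(2,): D5->E4 leap 10st
  -> R2 @ bar 3 tick 0 v(1, 2): D4/E4 M2 -> E4/B4 P5 similar
  -> R2 @ bar 4 tick 0 v(0, 1): G3/E4 M6 -> B3/B5 P1 similar
  -> R3 @ bar 4 tick 0 v(1, 2): B5 above D5
  -> R7 @ bar 4 tick 0 v(1,): E4->B5 leap 19st
  -> R3 @ bar 4 tick 1 v(1, 2): B5 above D5
  -> R3 @ bar 4 tick 2 v(1, 2): B5 above D5
  -> R3 @ bar 4 tick 3 v(1, 2): B5 above D5
  -> R2 @ bar 5 tick 0 v(1, 2): B5/D5 M6 -> C4/G4 P5 similar
  -> R7 @ bar 5 tick 0 v(1,): B5->C4 leap 23st
  -> R1 @ bar 6 tick 0 v(1, 2): C4/G4 P5 -> F4/C5 P5 similar
  -> R2 @ bar 6 tick 0 v(0, 1): E3/C4 m6 -> F3/F4 P8 similar
  -> R2 @ bar 6 tick 0 v(0, 2): E3/G4 m3 -> F3/C5 P5 similar

(1, 0, R1, (0, 2))
(2, 0, R4, (0, 2))
(2, 0, R7, (2,))
(3, 0, R2, (1, 2))
(4, 0, R2, (0, 1))
(4, 0, R3, (1, 2))
(4, 0, R7, (1,))
(4, 1, R3, (1, 2))
(4, 2, R3, (1, 2))
(4, 3, R3, (1, 2))
(5, 0, R2, (1, 2))
(5, 0, R7, (1,))
(6, 0, R1, (1, 2))
(6, 0, R2, (0, 1))
(6, 0, R2, (0, 2))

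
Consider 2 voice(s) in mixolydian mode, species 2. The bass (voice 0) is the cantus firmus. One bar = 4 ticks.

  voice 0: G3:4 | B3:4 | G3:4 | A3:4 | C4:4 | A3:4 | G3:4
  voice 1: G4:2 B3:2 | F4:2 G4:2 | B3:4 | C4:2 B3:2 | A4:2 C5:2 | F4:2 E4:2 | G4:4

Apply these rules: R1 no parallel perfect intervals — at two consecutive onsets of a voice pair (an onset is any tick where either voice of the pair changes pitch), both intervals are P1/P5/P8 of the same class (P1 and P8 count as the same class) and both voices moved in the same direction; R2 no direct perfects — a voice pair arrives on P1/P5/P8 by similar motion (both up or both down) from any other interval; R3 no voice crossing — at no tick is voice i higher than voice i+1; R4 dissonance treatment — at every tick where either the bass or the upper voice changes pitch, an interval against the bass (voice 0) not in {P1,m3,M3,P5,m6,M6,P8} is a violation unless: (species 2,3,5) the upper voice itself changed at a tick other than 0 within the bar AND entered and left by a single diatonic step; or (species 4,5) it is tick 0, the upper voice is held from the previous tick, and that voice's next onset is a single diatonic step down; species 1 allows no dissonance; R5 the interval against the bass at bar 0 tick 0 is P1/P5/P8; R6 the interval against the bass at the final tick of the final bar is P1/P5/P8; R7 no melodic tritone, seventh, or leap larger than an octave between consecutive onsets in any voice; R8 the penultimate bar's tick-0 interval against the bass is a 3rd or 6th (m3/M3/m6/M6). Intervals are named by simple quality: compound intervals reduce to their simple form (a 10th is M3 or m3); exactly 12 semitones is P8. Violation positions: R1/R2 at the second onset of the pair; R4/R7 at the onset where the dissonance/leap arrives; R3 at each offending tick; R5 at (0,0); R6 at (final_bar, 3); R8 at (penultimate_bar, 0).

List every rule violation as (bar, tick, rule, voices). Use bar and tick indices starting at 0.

(1, 0, R4, (0, 1))
(1, 0, R7, (1,))
(3, 2, R4, (0, 1))
(4, 0, R7, (1,))

bar 0: v0=G3 v1=G4 downbeat P8
bar 1: v0=B3 v1=F4 downbeat TT
bar 2: v0=G3 v1=B3 downbeat M3
bar 3: v0=A3 v1=C4 downbeat m3
bar 4: v0=C4 v1=A4 downbeat M6
bar 5: v0=A3 v1=F4 downbeat m6
bar 6: v0=G3 v1=G4 downbeat P8
  -> R4 @ bar 1 tick 0 v(0, 1): B3/F4 TT untreated
  -> R7 @ bar 1 tick 0 v(1,): B3->F4 leap 6st
  -> R4 @ bar 3 tick 2 v(0, 1): A3/B3 M2 untreated
  -> R7 @ bar 4 tick 0 v(1,): B3->A4 leap 10st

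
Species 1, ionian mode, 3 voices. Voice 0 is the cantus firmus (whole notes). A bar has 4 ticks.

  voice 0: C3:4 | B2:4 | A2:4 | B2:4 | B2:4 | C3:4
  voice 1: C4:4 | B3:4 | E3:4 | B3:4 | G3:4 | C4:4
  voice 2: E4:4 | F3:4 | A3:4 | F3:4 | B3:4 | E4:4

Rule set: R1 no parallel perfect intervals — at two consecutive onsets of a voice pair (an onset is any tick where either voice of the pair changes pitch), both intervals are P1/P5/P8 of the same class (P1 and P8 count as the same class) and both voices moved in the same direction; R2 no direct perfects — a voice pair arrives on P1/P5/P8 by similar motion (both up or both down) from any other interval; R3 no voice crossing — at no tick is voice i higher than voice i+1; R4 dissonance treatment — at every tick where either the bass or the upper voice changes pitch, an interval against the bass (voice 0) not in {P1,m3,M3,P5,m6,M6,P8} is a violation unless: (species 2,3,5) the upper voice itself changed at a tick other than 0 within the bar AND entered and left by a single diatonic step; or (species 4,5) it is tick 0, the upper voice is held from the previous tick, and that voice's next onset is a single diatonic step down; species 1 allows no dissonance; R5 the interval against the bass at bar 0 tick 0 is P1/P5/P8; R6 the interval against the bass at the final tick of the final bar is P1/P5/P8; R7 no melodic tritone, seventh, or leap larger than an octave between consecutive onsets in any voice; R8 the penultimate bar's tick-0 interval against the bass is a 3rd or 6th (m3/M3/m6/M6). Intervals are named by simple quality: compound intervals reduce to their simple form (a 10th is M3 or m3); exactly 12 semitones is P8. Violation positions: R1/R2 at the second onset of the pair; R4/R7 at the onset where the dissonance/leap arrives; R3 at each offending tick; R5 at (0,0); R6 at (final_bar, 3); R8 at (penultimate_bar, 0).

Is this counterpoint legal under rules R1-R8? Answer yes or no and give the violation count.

No (19 violations)

bar 0: v0=C3 v1=C4 v2=E4 (M3)
bar 1: v0=B2 v1=B3 v2=F3 (TT)
bar 2: v0=A2 v1=E3 v2=A3 (P8)
bar 3: v0=B2 v1=B3 v2=F3 (TT)
bar 4: v0=B2 v1=G3 v2=B3 (P8)
bar 5: v0=C3 v1=C4 v2=E4 (M3)
  R5 @ bar0.0: opens on M3
  R1 @ bar1.0: C3/C4 P8 -> B2/B3 P8 similar
  R3 @ bar1.0: B3 above F3
  R4 @ bar1.0: B2/F3 TT untreated
  R7 @ bar1.0: E4->F3 leap 11st
  R3 @ bar1.1: B3 above F3
  R3 @ bar1.2: B3 above F3
  R3 @ bar1.3: B3 above F3
  R2 @ bar2.0: B2/B3 P8 -> A2/E3 P5 similar
  R2 @ bar3.0: A2/E3 P5 -> B2/B3 P8 similar
  R3 @ bar3.0: B3 above F3
  R4 @ bar3.0: B2/F3 TT untreated
  R3 @ bar3.1: B3 above F3
  R3 @ bar3.2: B3 above F3
  R3 @ bar3.3: B3 above F3
  R7 @ bar4.0: F3->B3 leap 6st
  R8 @ bar4.0: penult P8 not 3rd/6th
  R2 @ bar5.0: B2/G3 m6 -> C3/C4 P8 similar
  R6 @ bar5.3: closes on M3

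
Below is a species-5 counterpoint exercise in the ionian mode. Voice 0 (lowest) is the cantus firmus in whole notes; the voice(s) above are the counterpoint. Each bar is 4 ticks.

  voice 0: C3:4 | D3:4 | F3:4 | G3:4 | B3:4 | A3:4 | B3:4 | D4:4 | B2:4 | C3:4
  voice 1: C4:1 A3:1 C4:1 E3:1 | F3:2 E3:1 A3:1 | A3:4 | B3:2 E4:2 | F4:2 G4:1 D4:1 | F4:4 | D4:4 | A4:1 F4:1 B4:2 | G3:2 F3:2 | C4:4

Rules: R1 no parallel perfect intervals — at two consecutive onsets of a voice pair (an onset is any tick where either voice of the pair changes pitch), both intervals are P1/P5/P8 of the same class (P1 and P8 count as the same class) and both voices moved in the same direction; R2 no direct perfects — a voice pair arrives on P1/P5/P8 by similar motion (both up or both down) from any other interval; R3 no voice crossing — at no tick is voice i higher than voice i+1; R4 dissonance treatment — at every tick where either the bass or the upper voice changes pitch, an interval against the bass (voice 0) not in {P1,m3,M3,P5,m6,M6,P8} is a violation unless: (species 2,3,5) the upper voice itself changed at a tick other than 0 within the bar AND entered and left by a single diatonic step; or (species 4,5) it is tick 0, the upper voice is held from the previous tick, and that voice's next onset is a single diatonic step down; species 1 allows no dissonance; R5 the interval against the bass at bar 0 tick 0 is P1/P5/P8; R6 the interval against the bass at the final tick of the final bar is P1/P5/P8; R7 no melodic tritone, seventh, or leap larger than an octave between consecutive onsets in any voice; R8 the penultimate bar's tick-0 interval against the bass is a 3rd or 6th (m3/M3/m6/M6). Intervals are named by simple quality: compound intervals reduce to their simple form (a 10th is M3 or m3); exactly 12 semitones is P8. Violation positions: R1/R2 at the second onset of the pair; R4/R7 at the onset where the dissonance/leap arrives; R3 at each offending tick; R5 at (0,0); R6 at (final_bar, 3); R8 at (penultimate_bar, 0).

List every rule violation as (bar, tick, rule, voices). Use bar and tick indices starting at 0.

bar 0: v0=C3 v1=C4 downbeat P8
bar 1: v0=D3 v1=F3 downbeat m3
bar 2: v0=F3 v1=A3 downbeat M3
bar 3: v0=G3 v1=B3 downbeat M3
bar 4: v0=B3 v1=F4 downbeat TT
bar 5: v0=A3 v1=F4 downbeat m6
bar 6: v0=B3 v1=D4 downbeat m3
bar 7: v0=D4 v1=A4 downbeat P5
bar 8: v0=B2 v1=G3 downbeat m6
bar 9: v0=C3 v1=C4 downbeat P8
  -> R4 @ bar 1 tick 2 v(0, 1): D3/E3 M2 untreated
  -> R4 @ bar 4 tick 0 v(0, 1): B3/F4 TT untreated
  -> R2 @ bar 7 tick 0 v(0, 1): B3/D4 m3 -> D4/A4 P5 similar
  -> R7 @ bar 7 tick 2 v(1,): F4->B4 leap 6st
  -> R7 @ bar 8 tick 0 v(0,): D4->B2 leap 15st
  -> R7 @ bar 8 tick 0 v(1,): B4->G3 leap 16st
  -> R4 @ bar 8 tick 2 v(0, 1): B2/F3 TT untreated
  -> R2 @ bar 9 tick 0 v(0, 1): B2/F3 TT -> C3/C4 P8 similar

(1, 2, R4, (0, 1))
(4, 0, R4, (0, 1))
(7, 0, R2, (0, 1))
(7, 2, R7, (1,))
(8, 0, R7, (0,))
(8, 0, R7, (1,))
(8, 2, R4, (0, 1))
(9, 0, R2, (0, 1))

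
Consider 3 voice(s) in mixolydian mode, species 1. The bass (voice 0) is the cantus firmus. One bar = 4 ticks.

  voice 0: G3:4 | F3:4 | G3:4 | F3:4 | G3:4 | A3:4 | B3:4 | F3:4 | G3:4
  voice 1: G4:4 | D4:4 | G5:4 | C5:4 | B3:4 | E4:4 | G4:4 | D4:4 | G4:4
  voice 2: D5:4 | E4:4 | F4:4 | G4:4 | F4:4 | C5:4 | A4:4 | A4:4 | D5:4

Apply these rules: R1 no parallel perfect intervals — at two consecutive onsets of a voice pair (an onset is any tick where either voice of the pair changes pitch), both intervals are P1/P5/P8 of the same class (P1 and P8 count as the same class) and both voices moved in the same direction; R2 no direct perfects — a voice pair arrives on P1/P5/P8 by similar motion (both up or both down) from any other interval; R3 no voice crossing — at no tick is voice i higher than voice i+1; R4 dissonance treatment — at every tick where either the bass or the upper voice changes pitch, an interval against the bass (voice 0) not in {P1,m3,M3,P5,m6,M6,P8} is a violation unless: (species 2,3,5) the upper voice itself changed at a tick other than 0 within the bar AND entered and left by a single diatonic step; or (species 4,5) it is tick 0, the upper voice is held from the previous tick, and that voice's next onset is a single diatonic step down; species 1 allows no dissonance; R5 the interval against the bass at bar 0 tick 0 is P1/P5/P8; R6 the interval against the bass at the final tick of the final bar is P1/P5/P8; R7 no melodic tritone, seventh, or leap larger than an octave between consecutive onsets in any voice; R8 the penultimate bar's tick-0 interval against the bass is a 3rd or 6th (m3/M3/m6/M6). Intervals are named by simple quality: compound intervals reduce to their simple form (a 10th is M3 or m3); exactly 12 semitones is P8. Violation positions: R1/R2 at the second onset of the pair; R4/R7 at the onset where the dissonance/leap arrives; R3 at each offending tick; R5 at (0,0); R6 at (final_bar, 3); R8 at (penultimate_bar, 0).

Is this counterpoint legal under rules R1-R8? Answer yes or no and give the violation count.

No (23 violations)

bar 0: v0=G3 v1=G4 v2=D5 (P5)
bar 1: v0=F3 v1=D4 v2=E4 (M7)
bar 2: v0=G3 v1=G5 v2=F4 (m7)
bar 3: v0=F3 v1=C5 v2=G4 (M2)
bar 4: v0=G3 v1=B3 v2=F4 (m7)
bar 5: v0=A3 v1=E4 v2=C5 (m3)
bar 6: v0=B3 v1=G4 v2=A4 (m7)
bar 7: v0=F3 v1=D4 v2=A4 (M3)
bar 8: v0=G3 v1=G4 v2=D5 (P5)
  R4 @ bar1.0: F3/E4 M7 untreated
  R7 @ bar1.0: D5->E4 leap 10st
  R2 @ bar2.0: F3/D4 M6 -> G3/G5 P1 similar
  R3 @ bar2.0: G5 above F4
  R4 @ bar2.0: G3/F4 m7 untreated
  R7 @ bar2.0: D4->G5 leap 17st
  R3 @ bar2.1: G5 above F4
  R3 @ bar2.2: G5 above F4
  R3 @ bar2.3: G5 above F4
  R2 @ bar3.0: G3/G5 P1 -> F3/C5 P5 similar
  R3 @ bar3.0: C5 above G4
  R4 @ bar3.0: F3/G4 M2 untreated
  R3 @ bar3.1: C5 above G4
  R3 @ bar3.2: C5 above G4
  R3 @ bar3.3: C5 above G4
  R4 @ bar4.0: G3/F4 m7 untreated
  R7 @ bar4.0: C5->B3 leap 13st
  R2 @ bar5.0: G3/B3 M3 -> A3/E4 P5 similar
  R4 @ bar6.0: B3/A4 m7 untreated
  R7 @ bar7.0: B3->F3 leap 6st
  R1 @ bar8.0: D4/A4 P5 -> G4/D5 P5 similar
  R2 @ bar8.0: F3/D4 M6 -> G3/G4 P8 similar
  R2 @ bar8.0: F3/A4 M3 -> G3/D5 P5 similar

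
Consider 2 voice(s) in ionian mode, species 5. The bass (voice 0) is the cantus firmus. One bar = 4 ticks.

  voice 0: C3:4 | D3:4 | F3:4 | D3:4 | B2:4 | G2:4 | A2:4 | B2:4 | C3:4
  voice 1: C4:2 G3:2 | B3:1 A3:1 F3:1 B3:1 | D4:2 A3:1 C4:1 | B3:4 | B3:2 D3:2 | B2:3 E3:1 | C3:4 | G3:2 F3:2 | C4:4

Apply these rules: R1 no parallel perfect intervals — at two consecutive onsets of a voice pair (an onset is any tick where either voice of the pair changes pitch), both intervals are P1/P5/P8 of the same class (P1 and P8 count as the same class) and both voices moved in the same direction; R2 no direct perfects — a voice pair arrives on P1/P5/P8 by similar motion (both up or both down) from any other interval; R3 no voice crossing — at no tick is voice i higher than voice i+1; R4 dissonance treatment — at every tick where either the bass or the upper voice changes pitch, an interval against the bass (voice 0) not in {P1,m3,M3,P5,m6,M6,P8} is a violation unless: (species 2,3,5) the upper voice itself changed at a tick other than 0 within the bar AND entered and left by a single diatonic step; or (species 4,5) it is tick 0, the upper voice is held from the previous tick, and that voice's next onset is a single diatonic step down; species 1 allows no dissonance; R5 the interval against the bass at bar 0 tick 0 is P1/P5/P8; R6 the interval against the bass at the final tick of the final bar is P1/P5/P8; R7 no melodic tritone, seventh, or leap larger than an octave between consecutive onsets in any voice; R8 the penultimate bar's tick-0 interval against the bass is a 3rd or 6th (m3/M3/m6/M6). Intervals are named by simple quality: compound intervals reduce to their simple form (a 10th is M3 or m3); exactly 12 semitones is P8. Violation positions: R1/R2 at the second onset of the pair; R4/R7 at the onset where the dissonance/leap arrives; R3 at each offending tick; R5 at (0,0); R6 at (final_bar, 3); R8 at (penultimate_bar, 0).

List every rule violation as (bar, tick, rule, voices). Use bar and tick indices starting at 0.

(1, 3, R7, (1,))
(7, 2, R4, (0, 1))
(8, 0, R2, (0, 1))

bar 0: v0=C3 v1=C4 downbeat P8
bar 1: v0=D3 v1=B3 downbeat M6
bar 2: v0=F3 v1=D4 downbeat M6
bar 3: v0=D3 v1=B3 downbeat M6
bar 4: v0=B2 v1=B3 downbeat P8
bar 5: v0=G2 v1=B2 downbeat M3
bar 6: v0=A2 v1=C3 downbeat m3
bar 7: v0=B2 v1=G3 downbeat m6
bar 8: v0=C3 v1=C4 downbeat P8
  -> R7 @ bar 1 tick 3 v(1,): F3->B3 leap 6st
  -> R4 @ bar 7 tick 2 v(0, 1): B2/F3 TT untreated
  -> R2 @ bar 8 tick 0 v(0, 1): B2/F3 TT -> C3/C4 P8 similar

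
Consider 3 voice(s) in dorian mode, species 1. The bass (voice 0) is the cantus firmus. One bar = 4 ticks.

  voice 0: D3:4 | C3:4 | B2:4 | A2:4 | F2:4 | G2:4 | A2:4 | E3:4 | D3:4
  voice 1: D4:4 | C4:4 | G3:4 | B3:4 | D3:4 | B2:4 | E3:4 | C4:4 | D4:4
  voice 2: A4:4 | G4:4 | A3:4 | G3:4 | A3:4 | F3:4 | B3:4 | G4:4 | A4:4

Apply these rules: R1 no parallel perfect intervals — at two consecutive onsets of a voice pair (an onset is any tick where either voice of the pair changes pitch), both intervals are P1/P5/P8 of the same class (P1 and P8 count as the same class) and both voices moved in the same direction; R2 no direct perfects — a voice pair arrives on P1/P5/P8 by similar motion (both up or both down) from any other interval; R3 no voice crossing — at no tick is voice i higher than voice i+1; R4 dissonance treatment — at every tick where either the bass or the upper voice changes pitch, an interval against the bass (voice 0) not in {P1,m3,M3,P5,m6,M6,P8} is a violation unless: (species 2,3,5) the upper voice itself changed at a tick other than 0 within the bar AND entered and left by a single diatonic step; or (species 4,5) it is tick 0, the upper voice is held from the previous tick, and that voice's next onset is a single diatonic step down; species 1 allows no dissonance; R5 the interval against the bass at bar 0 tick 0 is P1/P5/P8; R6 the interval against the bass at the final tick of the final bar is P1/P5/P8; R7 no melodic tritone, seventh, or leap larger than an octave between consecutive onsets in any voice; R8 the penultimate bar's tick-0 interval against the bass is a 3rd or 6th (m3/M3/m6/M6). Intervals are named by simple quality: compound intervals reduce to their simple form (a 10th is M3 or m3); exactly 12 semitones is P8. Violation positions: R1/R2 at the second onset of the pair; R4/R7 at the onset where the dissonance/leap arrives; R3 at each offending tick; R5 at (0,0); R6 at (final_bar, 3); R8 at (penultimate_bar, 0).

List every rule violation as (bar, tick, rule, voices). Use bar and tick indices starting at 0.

(1, 0, R1, (0, 1))
(1, 0, R1, (0, 2))
(1, 0, R1, (1, 2))
(2, 0, R4, (0, 2))
(2, 0, R7, (2,))
(3, 0, R3, (1, 2))
(3, 0, R4, (0, 1))
(3, 0, R4, (0, 2))
(3, 1, R3, (1, 2))
(3, 2, R3, (1, 2))
(3, 3, R3, (1, 2))
(5, 0, R4, (0, 2))
(6, 0, R2, (0, 1))
(6, 0, R2, (1, 2))
(6, 0, R4, (0, 2))
(6, 0, R7, (2,))
(7, 0, R1, (1, 2))
(8, 0, R1, (1, 2))

bar 0: v0=D3 v1=D4 v2=A4 downbeat P5
bar 1: v0=C3 v1=C4 v2=G4 downbeat P5
bar 2: v0=B2 v1=G3 v2=A3 downbeat m7
bar 3: v0=A2 v1=B3 v2=G3 downbeat m7
bar 4: v0=F2 v1=D3 v2=A3 downbeat M3
bar 5: v0=G2 v1=B2 v2=F3 downbeat m7
bar 6: v0=A2 v1=E3 v2=B3 downbeat M2
bar 7: v0=E3 v1=C4 v2=G4 downbeat m3
bar 8: v0=D3 v1=D4 v2=A4 downbeat P5
  -> R1 @ bar 1 tick 0 v(0, 1): D3/D4 P8 -> C3/C4 P8 similar
  -> R1 @ bar 1 tick 0 v(0, 2): D3/A4 P5 -> C3/G4 P5 similar
  -> R1 @ bar 1 tick 0 v(1, 2): D4/A4 P5 -> C4/G4 P5 similar
  -> R4 @ bar 2 tick 0 v(0, 2): B2/A3 m7 untreated
  -> R7 @ bar 2 tick 0 v(2,): G4->A3 leap 10st
  -> R3 @ bar 3 tick 0 v(1, 2): B3 above G3
  -> R4 @ bar 3 tick 0 v(0, 1): A2/B3 M2 untreated
  -> R4 @ bar 3 tick 0 v(0, 2): A2/G3 m7 untreated
  -> R3 @ bar 3 tick 1 v(1, 2): B3 above G3
  -> R3 @ bar 3 tick 2 v(1, 2): B3 above G3
  -> R3 @ bar 3 tick 3 v(1, 2): B3 above G3
  -> R4 @ bar 5 tick 0 v(0, 2): G2/F3 m7 untreated
  -> R2 @ bar 6 tick 0 v(0, 1): G2/B2 M3 -> A2/E3 P5 similar
  -> R2 @ bar 6 tick 0 v(1, 2): B2/F3 TT -> E3/B3 P5 similar
  -> R4 @ bar 6 tick 0 v(0, 2): A2/B3 M2 untreated
  -> R7 @ bar 6 tick 0 v(2,): F3->B3 leap 6st
  -> R1 @ bar 7 tick 0 v(1, 2): E3/B3 P5 -> C4/G4 P5 similar
  -> R1 @ bar 8 tick 0 v(1, 2): C4/G4 P5 -> D4/A4 P5 similar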